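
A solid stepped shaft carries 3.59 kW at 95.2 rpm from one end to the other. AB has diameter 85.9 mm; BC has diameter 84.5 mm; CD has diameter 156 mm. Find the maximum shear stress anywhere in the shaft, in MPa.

ω = 2π·95.2/60 = 9.969 rad/s, so T = P/ω = 3.59×10³ / 9.969 = 360.1 N·m.
Under the same torque, τ_max = 16T/(πd³) is largest where d is smallest — segment BC (d = 84.5 mm).
τ_max = 16·360.1/(π·(0.0845)³) = 3.040×10^6 Pa.

3.04 MPa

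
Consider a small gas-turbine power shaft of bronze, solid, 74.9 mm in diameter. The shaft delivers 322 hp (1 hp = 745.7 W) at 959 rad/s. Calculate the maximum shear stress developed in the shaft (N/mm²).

3.03 N/mm²

ω = 959 rad/s, so T = P/ω = 322×745.7 / 959.0 = 250.4 N·m.
J = πd⁴/32 = π(0.0749)⁴/32 = 3.090×10^-6 m⁴.
τ_max = T·r/J = 250.4 × 0.0375 / 3.090×10^-6 = 3.035×10^6 Pa.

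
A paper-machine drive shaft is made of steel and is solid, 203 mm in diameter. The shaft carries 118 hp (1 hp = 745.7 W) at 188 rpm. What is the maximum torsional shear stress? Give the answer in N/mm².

ω = 2π·188/60 = 19.69 rad/s, so T = P/ω = 118×745.7 / 19.69 = 4470 N·m.
J = πd⁴/32 = π(0.203)⁴/32 = 1.667×10^-4 m⁴.
τ_max = T·r/J = 4470 × 0.102 / 1.667×10^-4 = 2.721×10^6 Pa.

2.72 N/mm²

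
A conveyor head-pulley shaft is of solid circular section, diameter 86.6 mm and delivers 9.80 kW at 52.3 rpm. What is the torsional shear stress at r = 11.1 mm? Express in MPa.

3.60 MPa

ω = 2π·52.3/60 = 5.477 rad/s, so T = P/ω = 9.80×10³ / 5.477 = 1789 N·m.
J = πd⁴/32 = π(0.0866)⁴/32 = 5.522×10^-6 m⁴.
Shear stress varies linearly with radius: τ = T·r/J = 1789 × 0.0111 / 5.522×10^-6 = 3.597×10^6 Pa.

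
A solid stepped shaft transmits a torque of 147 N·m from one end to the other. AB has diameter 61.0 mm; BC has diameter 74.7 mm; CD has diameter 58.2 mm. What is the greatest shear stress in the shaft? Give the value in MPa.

Under the same torque, τ_max = 16T/(πd³) is largest where d is smallest — segment CD (d = 58.2 mm).
τ_max = 16·147.0/(π·(0.0582)³) = 3.798×10^6 Pa.

3.80 MPa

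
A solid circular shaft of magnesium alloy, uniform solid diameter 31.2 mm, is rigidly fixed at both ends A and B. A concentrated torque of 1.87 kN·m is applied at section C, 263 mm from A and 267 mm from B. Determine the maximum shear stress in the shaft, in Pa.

1.58e8 Pa

With uniform GJ and both ends fixed, compatibility θ_AC = θ_CB gives T_A·a = T_B·b, together with T_A + T_B = T₀.
T_A = T₀·b/(a+b) = 1870·267/530.0 = 942.1 N·m; T_B = 927.9 N·m.
τ in each portion: τ_AC = 1.58×10^8 Pa, τ_CB = 1.56×10^8 Pa; maximum is in AC.
τ_max = T_AC·r/J = 942.1·0.0156/9.30×10^-8 = 1.580×10^8 Pa.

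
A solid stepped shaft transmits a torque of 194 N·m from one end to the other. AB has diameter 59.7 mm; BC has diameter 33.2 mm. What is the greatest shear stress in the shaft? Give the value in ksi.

Under the same torque, τ_max = 16T/(πd³) is largest where d is smallest — segment BC (d = 33.2 mm).
τ_max = 16·194.0/(π·(0.0332)³) = 2.700×10^7 Pa.

3.92 ksi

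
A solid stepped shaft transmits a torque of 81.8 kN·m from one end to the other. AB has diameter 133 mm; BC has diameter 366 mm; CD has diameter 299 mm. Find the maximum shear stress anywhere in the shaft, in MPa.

177 MPa

Under the same torque, τ_max = 16T/(πd³) is largest where d is smallest — segment AB (d = 133 mm).
τ_max = 16·81800/(π·(0.133)³) = 1.771×10^8 Pa.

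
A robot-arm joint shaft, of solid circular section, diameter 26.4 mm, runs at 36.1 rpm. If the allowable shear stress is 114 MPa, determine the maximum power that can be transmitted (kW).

1.56 kW

J = πd⁴/32 = π(0.0264)⁴/32 = 4.769×10^-8 m⁴.
T_max = τ_allow·J/r = 1.14×10^8 × 4.769×10^-8 / 0.0132 = 411.9 N·m.
ω = 2π·36.1/60 = 3.780 rad/s, so P_max = T_max·ω = 1557 W.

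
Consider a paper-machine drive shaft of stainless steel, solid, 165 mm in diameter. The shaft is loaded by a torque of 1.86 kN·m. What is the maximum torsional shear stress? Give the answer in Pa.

J = πd⁴/32 = π(0.165)⁴/32 = 7.277×10^-5 m⁴.
τ_max = T·r/J = 1860 × 0.0825 / 7.277×10^-5 = 2.109×10^6 Pa.

2.11e6 Pa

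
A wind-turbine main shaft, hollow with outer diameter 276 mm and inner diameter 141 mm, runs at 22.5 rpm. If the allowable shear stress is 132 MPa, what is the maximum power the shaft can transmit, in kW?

1200 kW

J = π(d_o⁴ − d_i⁴)/32 = π(0.276⁴ − 0.141⁴)/32 = 5.309×10^-4 m⁴.
T_max = τ_allow·J/r = 1.32×10^8 × 5.309×10^-4 / 0.138 = 507800 N·m.
ω = 2π·22.5/60 = 2.356 rad/s, so P_max = T_max·ω = 1.196×10^6 W.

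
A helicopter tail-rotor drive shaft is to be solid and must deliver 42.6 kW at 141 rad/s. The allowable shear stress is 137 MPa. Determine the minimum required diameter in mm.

ω = 141 rad/s, so T = P/ω = 42.6×10³ / 141.0 = 302.1 N·m.
For a solid shaft τ_max = 16T/(πd³), so d = (16T/(π τ_allow))^(1/3) = (16·302.1/(π·1.37×10^8))^(1/3) = 0.02239 m.

22.4 mm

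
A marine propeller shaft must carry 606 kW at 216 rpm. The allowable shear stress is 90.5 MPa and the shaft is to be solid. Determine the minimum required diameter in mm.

ω = 2π·216/60 = 22.62 rad/s, so T = P/ω = 606×10³ / 22.62 = 26790 N·m.
For a solid shaft τ_max = 16T/(πd³), so d = (16T/(π τ_allow))^(1/3) = (16·26790/(π·9.05×10^7))^(1/3) = 0.1147 m.

115 mm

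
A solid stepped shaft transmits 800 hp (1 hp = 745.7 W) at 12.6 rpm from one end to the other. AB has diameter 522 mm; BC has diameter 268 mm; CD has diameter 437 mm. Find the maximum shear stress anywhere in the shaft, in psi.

ω = 2π·12.6/60 = 1.319 rad/s, so T = P/ω = 800×745.7 / 1.319 = 452100 N·m.
Under the same torque, τ_max = 16T/(πd³) is largest where d is smallest — segment BC (d = 268 mm).
τ_max = 16·452100/(π·(0.268)³) = 1.196×10^8 Pa.

17400 psi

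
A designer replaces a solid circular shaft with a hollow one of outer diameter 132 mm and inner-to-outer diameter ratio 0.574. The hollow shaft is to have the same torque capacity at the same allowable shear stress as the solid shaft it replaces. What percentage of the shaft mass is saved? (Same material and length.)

27.6 %

Equal τ_max and T ⇒ the solid shaft needs d_s³ = d_o³(1−k⁴), so d_s = 132·(1−0.574⁴)^(1/3) = 127.0 mm.
Area ratio A_h/A_s = d_o²(1−k²)/d_s² = (1−k²)/(1−k⁴)^(2/3) = 0.7239.
Mass saving = 1 − 0.7239 = 27.6 %.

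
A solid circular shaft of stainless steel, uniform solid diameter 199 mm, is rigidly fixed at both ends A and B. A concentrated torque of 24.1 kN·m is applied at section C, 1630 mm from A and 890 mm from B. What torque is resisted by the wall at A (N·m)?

With uniform GJ and both ends fixed, compatibility θ_AC = θ_CB gives T_A·a = T_B·b, together with T_A + T_B = T₀.
T_A = T₀·b/(a+b) = 24100·890/2520 = 8512 N·m; T_B = 15590 N·m.

8510 N·m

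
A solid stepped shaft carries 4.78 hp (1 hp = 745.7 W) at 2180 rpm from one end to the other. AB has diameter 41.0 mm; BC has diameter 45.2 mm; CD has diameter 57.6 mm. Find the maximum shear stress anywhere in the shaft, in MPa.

1.15 MPa

ω = 2π·2180/60 = 228.3 rad/s, so T = P/ω = 4.78×745.7 / 228.3 = 15.61 N·m.
Under the same torque, τ_max = 16T/(πd³) is largest where d is smallest — segment AB (d = 41.0 mm).
τ_max = 16·15.61/(π·(0.0410)³) = 1.154×10^6 Pa.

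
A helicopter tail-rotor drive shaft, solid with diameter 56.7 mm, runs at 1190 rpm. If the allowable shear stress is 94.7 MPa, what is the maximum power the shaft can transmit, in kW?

422 kW

J = πd⁴/32 = π(0.0567)⁴/32 = 1.015×10^-6 m⁴.
T_max = τ_allow·J/r = 9.47×10^7 × 1.015×10^-6 / 0.0284 = 3389 N·m.
ω = 2π·1190/60 = 124.6 rad/s, so P_max = T_max·ω = 4.224×10^5 W.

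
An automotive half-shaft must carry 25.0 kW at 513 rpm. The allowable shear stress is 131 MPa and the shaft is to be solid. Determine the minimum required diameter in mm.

26.3 mm

ω = 2π·513/60 = 53.72 rad/s, so T = P/ω = 25.0×10³ / 53.72 = 465.4 N·m.
For a solid shaft τ_max = 16T/(πd³), so d = (16T/(π τ_allow))^(1/3) = (16·465.4/(π·1.31×10^8))^(1/3) = 0.02625 m.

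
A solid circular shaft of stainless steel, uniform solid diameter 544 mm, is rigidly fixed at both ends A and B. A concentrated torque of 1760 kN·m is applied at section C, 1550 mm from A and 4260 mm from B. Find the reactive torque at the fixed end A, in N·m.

With uniform GJ and both ends fixed, compatibility θ_AC = θ_CB gives T_A·a = T_B·b, together with T_A + T_B = T₀.
T_A = T₀·b/(a+b) = 1.760e6·4260/5810 = 1.290e6 N·m; T_B = 469500 N·m.

1.29e6 N·m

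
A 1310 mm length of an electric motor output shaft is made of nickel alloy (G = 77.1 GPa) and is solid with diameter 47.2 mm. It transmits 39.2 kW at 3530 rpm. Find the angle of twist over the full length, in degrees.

0.212°

ω = 2π·3530/60 = 369.7 rad/s, so T = P/ω = 39.2×10³ / 369.7 = 106.0 N·m.
J = πd⁴/32 = π(0.0472)⁴/32 = 4.873×10^-7 m⁴.
θ = T·L/(G·J) = 106.0 × 1.31 / (77.1×10⁹ × 4.873×10^-7) = 3.698×10^-3 rad.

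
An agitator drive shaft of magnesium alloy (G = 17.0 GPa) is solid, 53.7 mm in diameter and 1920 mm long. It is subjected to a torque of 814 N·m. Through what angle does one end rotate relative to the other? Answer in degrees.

6.45°

J = πd⁴/32 = π(0.0537)⁴/32 = 8.164×10^-7 m⁴.
θ = T·L/(G·J) = 814.0 × 1.92 / (17.0×10⁹ × 8.164×10^-7) = 0.1126 rad.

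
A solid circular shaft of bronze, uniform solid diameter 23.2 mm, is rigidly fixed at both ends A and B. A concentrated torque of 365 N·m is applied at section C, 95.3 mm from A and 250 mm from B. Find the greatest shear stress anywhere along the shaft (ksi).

15.6 ksi

With uniform GJ and both ends fixed, compatibility θ_AC = θ_CB gives T_A·a = T_B·b, together with T_A + T_B = T₀.
T_A = T₀·b/(a+b) = 365.0·250/345.3 = 264.3 N·m; T_B = 100.7 N·m.
τ in each portion: τ_AC = 1.08×10^8 Pa, τ_CB = 4.11×10^7 Pa; maximum is in AC.
τ_max = T_AC·r/J = 264.3·0.0116/2.84×10^-8 = 1.078×10^8 Pa.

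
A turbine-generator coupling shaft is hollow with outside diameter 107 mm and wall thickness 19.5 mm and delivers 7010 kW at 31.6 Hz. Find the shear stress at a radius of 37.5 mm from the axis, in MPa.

123 MPa

ω = 2π·31.6 = 198.5 rad/s, so T = P/ω = 7010×10³ / 198.5 = 35310 N·m.
J = π(d_o⁴ − d_i⁴)/32 = π(0.107⁴ − 0.0680⁴)/32 = 1.077×10^-5 m⁴.
Shear stress varies linearly with radius: τ = T·r/J = 35310 × 0.0375 / 1.077×10^-5 = 1.229×10^8 Pa.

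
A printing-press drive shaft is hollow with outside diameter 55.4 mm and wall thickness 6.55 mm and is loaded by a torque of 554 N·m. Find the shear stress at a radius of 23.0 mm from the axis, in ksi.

J = π(d_o⁴ − d_i⁴)/32 = π(0.0554⁴ − 0.0423⁴)/32 = 6.105×10^-7 m⁴.
Shear stress varies linearly with radius: τ = T·r/J = 554.0 × 0.0230 / 6.105×10^-7 = 2.087×10^7 Pa.

3.03 ksi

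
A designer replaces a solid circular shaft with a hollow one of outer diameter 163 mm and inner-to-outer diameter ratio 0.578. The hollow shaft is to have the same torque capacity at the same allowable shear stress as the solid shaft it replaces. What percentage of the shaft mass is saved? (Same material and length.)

Equal τ_max and T ⇒ the solid shaft needs d_s³ = d_o³(1−k⁴), so d_s = 163·(1−0.578⁴)^(1/3) = 156.7 mm.
Area ratio A_h/A_s = d_o²(1−k²)/d_s² = (1−k²)/(1−k⁴)^(2/3) = 0.7206.
Mass saving = 1 − 0.7206 = 27.9 %.

27.9 %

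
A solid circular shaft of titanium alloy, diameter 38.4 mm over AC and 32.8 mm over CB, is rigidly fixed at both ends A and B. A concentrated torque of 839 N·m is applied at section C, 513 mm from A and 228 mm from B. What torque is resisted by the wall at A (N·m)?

382 N·m

Compatibility: T_A·a/J_AC = T_B·b/J_CB with T_A + T_B = T₀.
J_AC = 2.13×10^-7 m⁴, J_CB = 1.14×10^-7 m⁴, so T_A = T₀·(J_AC/a)/((J_AC/a)+(J_CB/b)) = 381.8 N·m, T_B = 457.2 N·m.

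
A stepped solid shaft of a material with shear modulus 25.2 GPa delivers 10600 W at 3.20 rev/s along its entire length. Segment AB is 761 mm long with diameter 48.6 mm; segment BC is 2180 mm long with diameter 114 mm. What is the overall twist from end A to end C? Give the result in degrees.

ω = 2π·3.20 = 20.11 rad/s, so T = P/ω = 10600 / 20.11 = 527.2 N·m.
J_AB = π(0.0486)⁴/32 = 5.48×10^-7 m⁴; J_BC = π(0.114)⁴/32 = 1.66×10^-5 m⁴.
θ = (T/G)·Σ L_i/J_i = (527.2/25.2×10⁹)·(0.761/5.48×10^-7 + 2.18/1.66×10^-5) = 0.03182 rad.

1.82°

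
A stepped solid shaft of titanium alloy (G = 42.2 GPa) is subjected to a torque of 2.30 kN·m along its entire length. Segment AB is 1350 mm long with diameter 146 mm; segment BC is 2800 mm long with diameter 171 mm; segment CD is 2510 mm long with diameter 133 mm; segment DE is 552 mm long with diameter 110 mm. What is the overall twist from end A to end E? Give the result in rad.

J_AB = π(0.146)⁴/32 = 4.46×10^-5 m⁴; J_BC = π(0.171)⁴/32 = 8.39×10^-5 m⁴; J_CD = π(0.133)⁴/32 = 3.07×10^-5 m⁴; J_DE = π(0.110)⁴/32 = 1.44×10^-5 m⁴.
θ = (T/G)·Σ L_i/J_i = (2300/42.2×10⁹)·(1.35/4.46×10^-5 + 2.80/8.39×10^-5 + 2.51/3.07×10^-5 + 0.552/1.44×10^-5) = 0.01001 rad.

0.0100 rad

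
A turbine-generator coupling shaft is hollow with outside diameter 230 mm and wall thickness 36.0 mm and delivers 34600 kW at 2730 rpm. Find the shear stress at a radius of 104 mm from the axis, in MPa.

ω = 2π·2730/60 = 285.9 rad/s, so T = P/ω = 34600×10³ / 285.9 = 121000 N·m.
J = π(d_o⁴ − d_i⁴)/32 = π(0.230⁴ − 0.158⁴)/32 = 2.136×10^-4 m⁴.
Shear stress varies linearly with radius: τ = T·r/J = 121000 × 0.104 / 2.136×10^-4 = 5.894×10^7 Pa.

58.9 MPa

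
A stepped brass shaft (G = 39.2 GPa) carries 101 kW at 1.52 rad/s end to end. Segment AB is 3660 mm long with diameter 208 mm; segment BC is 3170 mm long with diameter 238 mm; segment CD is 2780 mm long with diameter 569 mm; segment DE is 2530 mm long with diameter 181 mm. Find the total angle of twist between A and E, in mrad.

ω = 1.52 rad/s, so T = P/ω = 101×10³ / 1.520 = 66450 N·m.
J_AB = π(0.208)⁴/32 = 1.84×10^-4 m⁴; J_BC = π(0.238)⁴/32 = 3.15×10^-4 m⁴; J_CD = π(0.569)⁴/32 = 0.0103 m⁴; J_DE = π(0.181)⁴/32 = 1.05×10^-4 m⁴.
θ = (T/G)·Σ L_i/J_i = (66450/39.2×10⁹)·(3.66/1.84×10^-4 + 3.17/3.15×10^-4 + 2.78/0.0103 + 2.53/1.05×10^-4) = 0.09198 rad.

92.0 mrad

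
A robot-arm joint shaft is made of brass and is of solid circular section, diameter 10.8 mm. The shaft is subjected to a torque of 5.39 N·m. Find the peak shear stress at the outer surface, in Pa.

J = πd⁴/32 = π(0.0108)⁴/32 = 1.336×10^-9 m⁴.
τ_max = T·r/J = 5.390 × 0.00540 / 1.336×10^-9 = 2.179×10^7 Pa.

2.18e7 Pa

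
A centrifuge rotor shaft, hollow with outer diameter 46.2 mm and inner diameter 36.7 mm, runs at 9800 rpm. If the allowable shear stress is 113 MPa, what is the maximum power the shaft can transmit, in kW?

J = π(d_o⁴ − d_i⁴)/32 = π(0.0462⁴ − 0.0367⁴)/32 = 2.692×10^-7 m⁴.
T_max = τ_allow·J/r = 1.13×10^8 × 2.692×10^-7 / 0.0231 = 1317 N·m.
ω = 2π·9800/60 = 1026 rad/s, so P_max = T_max·ω = 1.351×10^6 W.

1350 kW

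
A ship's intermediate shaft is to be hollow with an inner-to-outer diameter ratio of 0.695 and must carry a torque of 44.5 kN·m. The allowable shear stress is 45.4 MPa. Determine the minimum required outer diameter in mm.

For a hollow shaft with d_i/d_o = 0.695: τ_max = 16T/(π d_o³ (1−k⁴)), so d_o = [16T/(π τ_allow (1−k⁴))]^(1/3) = [16·44500/(π·4.54×10^7·0.7667)]^(1/3) = 0.1867 m.

187 mm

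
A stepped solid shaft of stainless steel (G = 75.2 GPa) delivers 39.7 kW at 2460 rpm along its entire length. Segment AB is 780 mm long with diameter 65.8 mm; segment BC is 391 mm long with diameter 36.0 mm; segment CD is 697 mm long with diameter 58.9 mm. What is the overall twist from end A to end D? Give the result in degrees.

0.397°

ω = 2π·2460/60 = 257.6 rad/s, so T = P/ω = 39.7×10³ / 257.6 = 154.1 N·m.
J_AB = π(0.0658)⁴/32 = 1.84×10^-6 m⁴; J_BC = π(0.0360)⁴/32 = 1.65×10^-7 m⁴; J_CD = π(0.0589)⁴/32 = 1.18×10^-6 m⁴.
θ = (T/G)·Σ L_i/J_i = (154.1/75.2×10⁹)·(0.780/1.84×10^-6 + 0.391/1.65×10^-7 + 0.697/1.18×10^-6) = 6.937×10^-3 rad.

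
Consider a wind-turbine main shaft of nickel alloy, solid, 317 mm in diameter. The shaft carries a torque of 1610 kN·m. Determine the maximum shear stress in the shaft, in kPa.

257000 kPa

J = πd⁴/32 = π(0.317)⁴/32 = 9.914×10^-4 m⁴.
τ_max = T·r/J = 1.610e6 × 0.159 / 9.914×10^-4 = 2.574×10^8 Pa.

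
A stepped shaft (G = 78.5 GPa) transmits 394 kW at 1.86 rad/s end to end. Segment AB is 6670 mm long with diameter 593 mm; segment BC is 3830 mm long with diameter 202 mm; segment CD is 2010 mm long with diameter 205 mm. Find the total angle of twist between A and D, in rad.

0.0960 rad

ω = 1.86 rad/s, so T = P/ω = 394×10³ / 1.860 = 211800 N·m.
J_AB = π(0.593)⁴/32 = 0.0121 m⁴; J_BC = π(0.202)⁴/32 = 1.63×10^-4 m⁴; J_CD = π(0.205)⁴/32 = 1.73×10^-4 m⁴.
θ = (T/G)·Σ L_i/J_i = (211800/78.5×10⁹)·(6.67/0.0121 + 3.83/1.63×10^-4 + 2.01/1.73×10^-4) = 0.09599 rad.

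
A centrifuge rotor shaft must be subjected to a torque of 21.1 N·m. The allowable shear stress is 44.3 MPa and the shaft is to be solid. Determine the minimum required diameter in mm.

For a solid shaft τ_max = 16T/(πd³), so d = (16T/(π τ_allow))^(1/3) = (16·21.10/(π·4.43×10^7))^(1/3) = 0.01344 m.

13.4 mm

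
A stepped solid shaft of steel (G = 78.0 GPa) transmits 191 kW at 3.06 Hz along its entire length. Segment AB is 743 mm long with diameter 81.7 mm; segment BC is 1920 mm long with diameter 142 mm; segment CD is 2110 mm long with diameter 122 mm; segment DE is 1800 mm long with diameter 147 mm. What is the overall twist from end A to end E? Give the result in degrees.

ω = 2π·3.06 = 19.23 rad/s, so T = P/ω = 191×10³ / 19.23 = 9934 N·m.
J_AB = π(0.0817)⁴/32 = 4.37×10^-6 m⁴; J_BC = π(0.142)⁴/32 = 3.99×10^-5 m⁴; J_CD = π(0.122)⁴/32 = 2.17×10^-5 m⁴; J_DE = π(0.147)⁴/32 = 4.58×10^-5 m⁴.
θ = (T/G)·Σ L_i/J_i = (9934/78.0×10⁹)·(0.743/4.37×10^-6 + 1.92/3.99×10^-5 + 2.11/2.17×10^-5 + 1.80/4.58×10^-5) = 0.04512 rad.

2.59°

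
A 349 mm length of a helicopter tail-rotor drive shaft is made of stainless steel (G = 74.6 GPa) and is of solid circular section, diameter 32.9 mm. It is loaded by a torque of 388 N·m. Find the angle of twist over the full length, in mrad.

J = πd⁴/32 = π(0.0329)⁴/32 = 1.150×10^-7 m⁴.
θ = T·L/(G·J) = 388.0 × 0.349 / (74.6×10⁹ × 1.150×10^-7) = 0.01578 rad.

15.8 mrad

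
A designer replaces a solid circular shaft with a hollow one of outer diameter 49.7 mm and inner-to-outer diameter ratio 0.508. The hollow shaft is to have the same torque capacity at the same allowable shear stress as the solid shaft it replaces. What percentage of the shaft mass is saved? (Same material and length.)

22.3 %

Equal τ_max and T ⇒ the solid shaft needs d_s³ = d_o³(1−k⁴), so d_s = 49.7·(1−0.508⁴)^(1/3) = 48.57 mm.
Area ratio A_h/A_s = d_o²(1−k²)/d_s² = (1−k²)/(1−k⁴)^(2/3) = 0.7768.
Mass saving = 1 − 0.7768 = 22.3 %.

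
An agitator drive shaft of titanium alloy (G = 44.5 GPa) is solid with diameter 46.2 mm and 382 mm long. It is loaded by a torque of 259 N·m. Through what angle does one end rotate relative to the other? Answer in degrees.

0.285°

J = πd⁴/32 = π(0.0462)⁴/32 = 4.473×10^-7 m⁴.
θ = T·L/(G·J) = 259.0 × 0.382 / (44.5×10⁹ × 4.473×10^-7) = 4.971×10^-3 rad.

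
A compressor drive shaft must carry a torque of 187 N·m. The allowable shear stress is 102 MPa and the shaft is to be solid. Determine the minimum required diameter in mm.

For a solid shaft τ_max = 16T/(πd³), so d = (16T/(π τ_allow))^(1/3) = (16·187.0/(π·1.02×10^8))^(1/3) = 0.02106 m.

21.1 mm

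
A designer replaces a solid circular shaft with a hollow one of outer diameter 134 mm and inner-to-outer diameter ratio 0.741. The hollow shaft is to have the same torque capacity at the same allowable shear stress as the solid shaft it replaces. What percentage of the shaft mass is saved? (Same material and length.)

42.7 %

Equal τ_max and T ⇒ the solid shaft needs d_s³ = d_o³(1−k⁴), so d_s = 134·(1−0.741⁴)^(1/3) = 118.9 mm.
Area ratio A_h/A_s = d_o²(1−k²)/d_s² = (1−k²)/(1−k⁴)^(2/3) = 0.5728.
Mass saving = 1 − 0.5728 = 42.7 %.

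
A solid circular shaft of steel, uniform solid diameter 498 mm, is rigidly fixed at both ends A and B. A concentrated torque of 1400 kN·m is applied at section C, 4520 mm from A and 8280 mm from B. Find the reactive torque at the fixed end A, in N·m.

With uniform GJ and both ends fixed, compatibility θ_AC = θ_CB gives T_A·a = T_B·b, together with T_A + T_B = T₀.
T_A = T₀·b/(a+b) = 1.400e6·8280/12800 = 905600 N·m; T_B = 494400 N·m.

906000 N·m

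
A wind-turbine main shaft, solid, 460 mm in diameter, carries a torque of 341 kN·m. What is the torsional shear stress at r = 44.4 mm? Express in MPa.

J = πd⁴/32 = π(0.460)⁴/32 = 4.396×10^-3 m⁴.
Shear stress varies linearly with radius: τ = T·r/J = 341000 × 0.0444 / 4.396×10^-3 = 3.444×10^6 Pa.

3.44 MPa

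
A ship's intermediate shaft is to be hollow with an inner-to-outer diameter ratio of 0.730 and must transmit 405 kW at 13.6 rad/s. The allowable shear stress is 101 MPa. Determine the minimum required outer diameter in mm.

ω = 13.6 rad/s, so T = P/ω = 405×10³ / 13.60 = 29780 N·m.
For a hollow shaft with d_i/d_o = 0.730: τ_max = 16T/(π d_o³ (1−k⁴)), so d_o = [16T/(π τ_allow (1−k⁴))]^(1/3) = [16·29780/(π·1.01×10^8·0.7160)]^(1/3) = 0.1280 m.

128 mm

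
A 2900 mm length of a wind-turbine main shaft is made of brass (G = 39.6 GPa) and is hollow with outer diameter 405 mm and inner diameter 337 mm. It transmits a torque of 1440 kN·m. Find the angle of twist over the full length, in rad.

J = π(d_o⁴ − d_i⁴)/32 = π(0.405⁴ − 0.337⁴)/32 = 1.375×10^-3 m⁴.
θ = T·L/(G·J) = 1.440e6 × 2.90 / (39.6×10⁹ × 1.375×10^-3) = 0.07669 rad.

0.0767 rad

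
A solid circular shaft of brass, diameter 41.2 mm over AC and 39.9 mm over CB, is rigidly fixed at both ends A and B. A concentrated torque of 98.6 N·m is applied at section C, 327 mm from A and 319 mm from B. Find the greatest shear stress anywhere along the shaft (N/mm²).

3.78 N/mm²

Compatibility: T_A·a/J_AC = T_B·b/J_CB with T_A + T_B = T₀.
J_AC = 2.83×10^-7 m⁴, J_CB = 2.49×10^-7 m⁴, so T_A = T₀·(J_AC/a)/((J_AC/a)+(J_CB/b)) = 51.85 N·m, T_B = 46.75 N·m.
τ in each portion: τ_AC = 3.78×10^6 Pa, τ_CB = 3.75×10^6 Pa; maximum is in AC.
τ_max = T_AC·r/J = 51.85·0.0206/2.83×10^-7 = 3.776×10^6 Pa.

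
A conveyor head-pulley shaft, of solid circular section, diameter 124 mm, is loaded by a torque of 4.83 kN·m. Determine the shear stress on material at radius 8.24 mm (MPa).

J = πd⁴/32 = π(0.124)⁴/32 = 2.321×10^-5 m⁴.
Shear stress varies linearly with radius: τ = T·r/J = 4830 × 0.00824 / 2.321×10^-5 = 1.715×10^6 Pa.

1.71 MPa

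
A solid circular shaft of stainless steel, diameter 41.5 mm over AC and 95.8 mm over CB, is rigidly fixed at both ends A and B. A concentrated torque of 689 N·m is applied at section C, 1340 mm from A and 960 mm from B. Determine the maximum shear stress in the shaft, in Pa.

3.89e6 Pa

Compatibility: T_A·a/J_AC = T_B·b/J_CB with T_A + T_B = T₀.
J_AC = 2.91×10^-7 m⁴, J_CB = 8.27×10^-6 m⁴, so T_A = T₀·(J_AC/a)/((J_AC/a)+(J_CB/b)) = 16.95 N·m, T_B = 672.0 N·m.
τ in each portion: τ_AC = 1.21×10^6 Pa, τ_CB = 3.89×10^6 Pa; maximum is in CB.
τ_max = T_CB·r/J = 672.0·0.0479/8.27×10^-6 = 3.893×10^6 Pa.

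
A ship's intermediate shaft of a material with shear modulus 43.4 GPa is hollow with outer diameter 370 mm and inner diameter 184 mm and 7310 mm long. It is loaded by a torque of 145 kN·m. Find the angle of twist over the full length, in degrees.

J = π(d_o⁴ − d_i⁴)/32 = π(0.370⁴ − 0.184⁴)/32 = 1.727×10^-3 m⁴.
θ = T·L/(G·J) = 145000 × 7.31 / (43.4×10⁹ × 1.727×10^-3) = 0.01414 rad.

0.810°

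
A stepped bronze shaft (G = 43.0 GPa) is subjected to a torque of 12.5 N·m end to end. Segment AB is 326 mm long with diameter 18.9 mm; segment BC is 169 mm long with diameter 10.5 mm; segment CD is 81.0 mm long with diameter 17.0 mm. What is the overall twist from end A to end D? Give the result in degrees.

2.96°

J_AB = π(0.0189)⁴/32 = 1.25×10^-8 m⁴; J_BC = π(0.0105)⁴/32 = 1.19×10^-9 m⁴; J_CD = π(0.0170)⁴/32 = 8.20×10^-9 m⁴.
θ = (T/G)·Σ L_i/J_i = (12.50/43.0×10⁹)·(0.326/1.25×10^-8 + 0.169/1.19×10^-9 + 0.0810/8.20×10^-9) = 0.05161 rad.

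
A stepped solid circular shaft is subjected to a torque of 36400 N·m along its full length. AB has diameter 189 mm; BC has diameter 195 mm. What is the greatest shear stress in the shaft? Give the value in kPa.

27500 kPa

Under the same torque, τ_max = 16T/(πd³) is largest where d is smallest — segment AB (d = 189 mm).
τ_max = 16·36400/(π·(0.189)³) = 2.746×10^7 Pa.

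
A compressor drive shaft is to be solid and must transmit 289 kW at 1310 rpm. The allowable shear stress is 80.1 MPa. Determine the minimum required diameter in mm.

51.2 mm

ω = 2π·1310/60 = 137.2 rad/s, so T = P/ω = 289×10³ / 137.2 = 2107 N·m.
For a solid shaft τ_max = 16T/(πd³), so d = (16T/(π τ_allow))^(1/3) = (16·2107/(π·8.01×10^7))^(1/3) = 0.05117 m.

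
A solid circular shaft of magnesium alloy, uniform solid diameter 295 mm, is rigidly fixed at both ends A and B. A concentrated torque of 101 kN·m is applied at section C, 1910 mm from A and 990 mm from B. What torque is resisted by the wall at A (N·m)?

34500 N·m

With uniform GJ and both ends fixed, compatibility θ_AC = θ_CB gives T_A·a = T_B·b, together with T_A + T_B = T₀.
T_A = T₀·b/(a+b) = 101000·990/2900 = 34480 N·m; T_B = 66520 N·m.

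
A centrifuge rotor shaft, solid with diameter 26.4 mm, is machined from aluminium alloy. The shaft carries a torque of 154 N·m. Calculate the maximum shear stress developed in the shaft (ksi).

J = πd⁴/32 = π(0.0264)⁴/32 = 4.769×10^-8 m⁴.
τ_max = T·r/J = 154.0 × 0.0132 / 4.769×10^-8 = 4.263×10^7 Pa.

6.18 ksi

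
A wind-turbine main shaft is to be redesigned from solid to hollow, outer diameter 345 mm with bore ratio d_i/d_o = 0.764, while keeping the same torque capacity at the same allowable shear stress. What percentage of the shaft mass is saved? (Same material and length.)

45.0 %

Equal τ_max and T ⇒ the solid shaft needs d_s³ = d_o³(1−k⁴), so d_s = 345·(1−0.764⁴)^(1/3) = 300.3 mm.
Area ratio A_h/A_s = d_o²(1−k²)/d_s² = (1−k²)/(1−k⁴)^(2/3) = 0.5496.
Mass saving = 1 − 0.5496 = 45.0 %.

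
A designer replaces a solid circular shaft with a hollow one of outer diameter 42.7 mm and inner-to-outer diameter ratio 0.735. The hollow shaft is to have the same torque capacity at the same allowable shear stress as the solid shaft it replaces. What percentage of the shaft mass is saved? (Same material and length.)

42.1 %

Equal τ_max and T ⇒ the solid shaft needs d_s³ = d_o³(1−k⁴), so d_s = 42.7·(1−0.735⁴)^(1/3) = 38.06 mm.
Area ratio A_h/A_s = d_o²(1−k²)/d_s² = (1−k²)/(1−k⁴)^(2/3) = 0.5787.
Mass saving = 1 − 0.5787 = 42.1 %.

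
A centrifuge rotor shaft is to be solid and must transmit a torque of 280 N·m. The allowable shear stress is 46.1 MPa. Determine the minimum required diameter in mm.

31.4 mm

For a solid shaft τ_max = 16T/(πd³), so d = (16T/(π τ_allow))^(1/3) = (16·280.0/(π·4.61×10^7))^(1/3) = 0.03139 m.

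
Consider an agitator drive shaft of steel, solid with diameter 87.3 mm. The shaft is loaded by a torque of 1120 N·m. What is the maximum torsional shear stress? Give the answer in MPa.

J = πd⁴/32 = π(0.0873)⁴/32 = 5.702×10^-6 m⁴.
τ_max = T·r/J = 1120 × 0.0437 / 5.702×10^-6 = 8.573×10^6 Pa.

8.57 MPa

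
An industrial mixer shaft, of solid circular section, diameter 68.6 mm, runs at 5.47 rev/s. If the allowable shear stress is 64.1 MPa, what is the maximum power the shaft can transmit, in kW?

J = πd⁴/32 = π(0.0686)⁴/32 = 2.174×10^-6 m⁴.
T_max = τ_allow·J/r = 6.41×10^7 × 2.174×10^-6 / 0.0343 = 4063 N·m.
ω = 2π·5.47 = 34.37 rad/s, so P_max = T_max·ω = 1.396×10^5 W.

140 kW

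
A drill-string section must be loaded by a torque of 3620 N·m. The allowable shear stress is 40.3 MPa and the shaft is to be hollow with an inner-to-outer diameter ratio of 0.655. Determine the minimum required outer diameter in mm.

For a hollow shaft with d_i/d_o = 0.655: τ_max = 16T/(π d_o³ (1−k⁴)), so d_o = [16T/(π τ_allow (1−k⁴))]^(1/3) = [16·3620/(π·4.03×10^7·0.8159)]^(1/3) = 0.08246 m.

82.5 mm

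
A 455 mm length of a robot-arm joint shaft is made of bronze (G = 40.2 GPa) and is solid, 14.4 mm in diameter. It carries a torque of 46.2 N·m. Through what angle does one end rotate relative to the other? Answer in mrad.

124 mrad

J = πd⁴/32 = π(0.0144)⁴/32 = 4.221×10^-9 m⁴.
θ = T·L/(G·J) = 46.20 × 0.455 / (40.2×10⁹ × 4.221×10^-9) = 0.1239 rad.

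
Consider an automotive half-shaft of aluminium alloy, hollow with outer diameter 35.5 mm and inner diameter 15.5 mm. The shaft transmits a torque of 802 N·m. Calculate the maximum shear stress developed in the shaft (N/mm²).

94.7 N/mm²

J = π(d_o⁴ − d_i⁴)/32 = π(0.0355⁴ − 0.0155⁴)/32 = 1.503×10^-7 m⁴.
τ_max = T·r/J = 802.0 × 0.0177 / 1.503×10^-7 = 9.474×10^7 Pa.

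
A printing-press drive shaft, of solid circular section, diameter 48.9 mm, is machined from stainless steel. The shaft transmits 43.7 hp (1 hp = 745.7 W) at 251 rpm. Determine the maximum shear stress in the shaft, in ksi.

ω = 2π·251/60 = 26.28 rad/s, so T = P/ω = 43.7×745.7 / 26.28 = 1240 N·m.
J = πd⁴/32 = π(0.0489)⁴/32 = 5.614×10^-7 m⁴.
τ_max = T·r/J = 1240 × 0.0244 / 5.614×10^-7 = 5.400×10^7 Pa.

7.83 ksi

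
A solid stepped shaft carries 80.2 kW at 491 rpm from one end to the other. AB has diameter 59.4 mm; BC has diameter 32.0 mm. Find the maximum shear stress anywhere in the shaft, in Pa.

2.42e8 Pa

ω = 2π·491/60 = 51.42 rad/s, so T = P/ω = 80.2×10³ / 51.42 = 1560 N·m.
Under the same torque, τ_max = 16T/(πd³) is largest where d is smallest — segment BC (d = 32.0 mm).
τ_max = 16·1560/(π·(0.0320)³) = 2.424×10^8 Pa.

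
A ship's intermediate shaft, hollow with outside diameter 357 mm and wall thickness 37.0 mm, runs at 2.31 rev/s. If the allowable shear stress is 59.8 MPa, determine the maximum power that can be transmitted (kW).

4690 kW

J = π(d_o⁴ − d_i⁴)/32 = π(0.357⁴ − 0.283⁴)/32 = 9.650×10^-4 m⁴.
T_max = τ_allow·J/r = 5.98×10^7 × 9.650×10^-4 / 0.178 = 323300 N·m.
ω = 2π·2.31 = 14.51 rad/s, so P_max = T_max·ω = 4.692×10^6 W.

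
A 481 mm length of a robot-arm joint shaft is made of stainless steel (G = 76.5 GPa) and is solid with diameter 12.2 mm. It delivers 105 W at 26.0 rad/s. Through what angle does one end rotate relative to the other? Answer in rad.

0.0117 rad

ω = 26.0 rad/s, so T = P/ω = 105 / 26.00 = 4.038 N·m.
J = πd⁴/32 = π(0.0122)⁴/32 = 2.175×10^-9 m⁴.
θ = T·L/(G·J) = 4.038 × 0.481 / (76.5×10⁹ × 2.175×10^-9) = 0.01168 rad.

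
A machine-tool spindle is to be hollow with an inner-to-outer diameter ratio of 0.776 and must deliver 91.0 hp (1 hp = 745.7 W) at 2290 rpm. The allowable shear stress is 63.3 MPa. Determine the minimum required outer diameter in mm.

32.9 mm

ω = 2π·2290/60 = 239.8 rad/s, so T = P/ω = 91.0×745.7 / 239.8 = 283.0 N·m.
For a hollow shaft with d_i/d_o = 0.776: τ_max = 16T/(π d_o³ (1−k⁴)), so d_o = [16T/(π τ_allow (1−k⁴))]^(1/3) = [16·283.0/(π·6.33×10^7·0.6374)]^(1/3) = 0.03293 m.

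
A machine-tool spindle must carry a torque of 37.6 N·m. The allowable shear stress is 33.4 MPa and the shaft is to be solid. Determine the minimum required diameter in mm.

17.9 mm

For a solid shaft τ_max = 16T/(πd³), so d = (16T/(π τ_allow))^(1/3) = (16·37.60/(π·3.34×10^7))^(1/3) = 0.01790 m.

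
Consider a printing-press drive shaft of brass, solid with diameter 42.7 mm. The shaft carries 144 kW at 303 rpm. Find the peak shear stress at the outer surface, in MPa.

297 MPa

ω = 2π·303/60 = 31.73 rad/s, so T = P/ω = 144×10³ / 31.73 = 4538 N·m.
J = πd⁴/32 = π(0.0427)⁴/32 = 3.264×10^-7 m⁴.
τ_max = T·r/J = 4538 × 0.0214 / 3.264×10^-7 = 2.969×10^8 Pa.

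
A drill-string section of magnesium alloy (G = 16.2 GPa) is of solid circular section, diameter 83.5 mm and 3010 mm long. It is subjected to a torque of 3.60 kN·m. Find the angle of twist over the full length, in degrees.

J = πd⁴/32 = π(0.0835)⁴/32 = 4.772×10^-6 m⁴.
θ = T·L/(G·J) = 3600 × 3.01 / (16.2×10⁹ × 4.772×10^-6) = 0.1402 rad.

8.03°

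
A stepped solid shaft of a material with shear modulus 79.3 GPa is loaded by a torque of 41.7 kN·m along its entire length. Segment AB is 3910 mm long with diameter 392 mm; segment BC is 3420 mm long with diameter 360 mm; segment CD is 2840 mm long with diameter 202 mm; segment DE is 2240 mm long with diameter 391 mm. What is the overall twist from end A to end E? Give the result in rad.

0.0116 rad

J_AB = π(0.392)⁴/32 = 2.32×10^-3 m⁴; J_BC = π(0.360)⁴/32 = 1.65×10^-3 m⁴; J_CD = π(0.202)⁴/32 = 1.63×10^-4 m⁴; J_DE = π(0.391)⁴/32 = 2.29×10^-3 m⁴.
θ = (T/G)·Σ L_i/J_i = (41700/79.3×10⁹)·(3.91/2.32×10^-3 + 3.42/1.65×10^-3 + 2.84/1.63×10^-4 + 2.24/2.29×10^-3) = 0.01163 rad.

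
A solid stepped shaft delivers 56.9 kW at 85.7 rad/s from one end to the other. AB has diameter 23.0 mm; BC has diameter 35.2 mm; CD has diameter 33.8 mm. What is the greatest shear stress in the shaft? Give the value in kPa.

ω = 85.7 rad/s, so T = P/ω = 56.9×10³ / 85.70 = 663.9 N·m.
Under the same torque, τ_max = 16T/(πd³) is largest where d is smallest — segment AB (d = 23.0 mm).
τ_max = 16·663.9/(π·(0.0230)³) = 2.779×10^8 Pa.

278000 kPa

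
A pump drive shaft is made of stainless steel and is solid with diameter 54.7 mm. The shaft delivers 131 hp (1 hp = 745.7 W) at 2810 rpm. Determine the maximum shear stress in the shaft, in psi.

1500 psi

ω = 2π·2810/60 = 294.3 rad/s, so T = P/ω = 131×745.7 / 294.3 = 332.0 N·m.
J = πd⁴/32 = π(0.0547)⁴/32 = 8.789×10^-7 m⁴.
τ_max = T·r/J = 332.0 × 0.0274 / 8.789×10^-7 = 1.033×10^7 Pa.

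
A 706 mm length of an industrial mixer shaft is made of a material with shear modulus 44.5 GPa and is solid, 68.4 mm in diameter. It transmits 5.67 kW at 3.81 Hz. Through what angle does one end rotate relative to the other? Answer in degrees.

0.100°

ω = 2π·3.81 = 23.94 rad/s, so T = P/ω = 5.67×10³ / 23.94 = 236.9 N·m.
J = πd⁴/32 = π(0.0684)⁴/32 = 2.149×10^-6 m⁴.
θ = T·L/(G·J) = 236.9 × 0.706 / (44.5×10⁹ × 2.149×10^-6) = 1.749×10^-3 rad.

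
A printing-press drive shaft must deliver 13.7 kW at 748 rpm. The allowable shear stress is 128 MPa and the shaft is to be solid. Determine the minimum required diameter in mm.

ω = 2π·748/60 = 78.33 rad/s, so T = P/ω = 13.7×10³ / 78.33 = 174.9 N·m.
For a solid shaft τ_max = 16T/(πd³), so d = (16T/(π τ_allow))^(1/3) = (16·174.9/(π·1.28×10^8))^(1/3) = 0.01909 m.

19.1 mm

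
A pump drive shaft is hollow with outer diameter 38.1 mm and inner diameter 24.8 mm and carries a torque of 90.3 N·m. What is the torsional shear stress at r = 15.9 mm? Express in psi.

J = π(d_o⁴ − d_i⁴)/32 = π(0.0381⁴ − 0.0248⁴)/32 = 1.697×10^-7 m⁴.
Shear stress varies linearly with radius: τ = T·r/J = 90.30 × 0.0159 / 1.697×10^-7 = 8.459×10^6 Pa.

1230 psi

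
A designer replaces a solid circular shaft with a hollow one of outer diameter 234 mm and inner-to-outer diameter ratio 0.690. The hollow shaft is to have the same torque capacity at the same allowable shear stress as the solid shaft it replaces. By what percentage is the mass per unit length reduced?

37.8 %

Equal τ_max and T ⇒ the solid shaft needs d_s³ = d_o³(1−k⁴), so d_s = 234·(1−0.690⁴)^(1/3) = 214.8 mm.
Area ratio A_h/A_s = d_o²(1−k²)/d_s² = (1−k²)/(1−k⁴)^(2/3) = 0.6218.
Mass saving = 1 − 0.6218 = 37.8 %.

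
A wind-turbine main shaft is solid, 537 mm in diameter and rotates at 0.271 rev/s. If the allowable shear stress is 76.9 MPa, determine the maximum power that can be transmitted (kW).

3980 kW

J = πd⁴/32 = π(0.537)⁴/32 = 8.164×10^-3 m⁴.
T_max = τ_allow·J/r = 7.69×10^7 × 8.164×10^-3 / 0.269 = 2.338e6 N·m.
ω = 2π·0.271 = 1.703 rad/s, so P_max = T_max·ω = 3.981×10^6 W.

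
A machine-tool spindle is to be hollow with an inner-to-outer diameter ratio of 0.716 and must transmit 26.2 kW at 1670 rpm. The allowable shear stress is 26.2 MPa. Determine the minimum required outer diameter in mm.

34.1 mm

ω = 2π·1670/60 = 174.9 rad/s, so T = P/ω = 26.2×10³ / 174.9 = 149.8 N·m.
For a hollow shaft with d_i/d_o = 0.716: τ_max = 16T/(π d_o³ (1−k⁴)), so d_o = [16T/(π τ_allow (1−k⁴))]^(1/3) = [16·149.8/(π·2.62×10^7·0.7372)]^(1/3) = 0.03406 m.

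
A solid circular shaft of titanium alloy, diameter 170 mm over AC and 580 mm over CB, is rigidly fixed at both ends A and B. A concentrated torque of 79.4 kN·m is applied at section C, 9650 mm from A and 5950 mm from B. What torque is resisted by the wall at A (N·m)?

Compatibility: T_A·a/J_AC = T_B·b/J_CB with T_A + T_B = T₀.
J_AC = 8.20×10^-5 m⁴, J_CB = 0.0111 m⁴, so T_A = T₀·(J_AC/a)/((J_AC/a)+(J_CB/b)) = 359.7 N·m, T_B = 79040 N·m.

360 N·m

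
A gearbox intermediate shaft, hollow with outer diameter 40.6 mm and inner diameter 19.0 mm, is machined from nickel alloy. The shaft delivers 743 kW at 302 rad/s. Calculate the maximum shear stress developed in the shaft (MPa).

ω = 302 rad/s, so T = P/ω = 743×10³ / 302.0 = 2460 N·m.
J = π(d_o⁴ − d_i⁴)/32 = π(0.0406⁴ − 0.0190⁴)/32 = 2.540×10^-7 m⁴.
τ_max = T·r/J = 2460 × 0.0203 / 2.540×10^-7 = 1.967×10^8 Pa.

197 MPa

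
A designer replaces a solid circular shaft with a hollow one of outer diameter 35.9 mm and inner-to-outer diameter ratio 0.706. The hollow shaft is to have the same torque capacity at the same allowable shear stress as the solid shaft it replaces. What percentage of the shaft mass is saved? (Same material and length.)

39.3 %

Equal τ_max and T ⇒ the solid shaft needs d_s³ = d_o³(1−k⁴), so d_s = 35.9·(1−0.706⁴)^(1/3) = 32.64 mm.
Area ratio A_h/A_s = d_o²(1−k²)/d_s² = (1−k²)/(1−k⁴)^(2/3) = 0.6068.
Mass saving = 1 − 0.6068 = 39.3 %.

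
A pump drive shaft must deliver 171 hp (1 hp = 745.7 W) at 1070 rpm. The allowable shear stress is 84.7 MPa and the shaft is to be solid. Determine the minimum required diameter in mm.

40.9 mm

ω = 2π·1070/60 = 112.1 rad/s, so T = P/ω = 171×745.7 / 112.1 = 1138 N·m.
For a solid shaft τ_max = 16T/(πd³), so d = (16T/(π τ_allow))^(1/3) = (16·1138/(π·8.47×10^7))^(1/3) = 0.04090 m.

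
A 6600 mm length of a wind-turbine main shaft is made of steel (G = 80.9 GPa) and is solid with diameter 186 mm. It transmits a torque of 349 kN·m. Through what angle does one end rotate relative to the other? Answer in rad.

J = πd⁴/32 = π(0.186)⁴/32 = 1.175×10^-4 m⁴.
θ = T·L/(G·J) = 349000 × 6.60 / (80.9×10⁹ × 1.175×10^-4) = 0.2423 rad.

0.242 rad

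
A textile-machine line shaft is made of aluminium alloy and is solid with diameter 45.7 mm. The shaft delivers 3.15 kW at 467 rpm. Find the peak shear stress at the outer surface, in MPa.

ω = 2π·467/60 = 48.90 rad/s, so T = P/ω = 3.15×10³ / 48.90 = 64.41 N·m.
J = πd⁴/32 = π(0.0457)⁴/32 = 4.282×10^-7 m⁴.
τ_max = T·r/J = 64.41 × 0.0229 / 4.282×10^-7 = 3.437×10^6 Pa.

3.44 MPa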